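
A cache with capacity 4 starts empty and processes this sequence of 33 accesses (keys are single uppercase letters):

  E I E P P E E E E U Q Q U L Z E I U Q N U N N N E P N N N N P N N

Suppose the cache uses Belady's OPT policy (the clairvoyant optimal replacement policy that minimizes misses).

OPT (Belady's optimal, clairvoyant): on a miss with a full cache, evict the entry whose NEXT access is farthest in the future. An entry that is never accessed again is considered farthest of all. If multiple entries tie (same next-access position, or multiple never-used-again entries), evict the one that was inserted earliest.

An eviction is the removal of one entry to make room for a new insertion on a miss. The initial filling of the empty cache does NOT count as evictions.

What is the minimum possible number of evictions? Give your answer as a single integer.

OPT (Belady) simulation (capacity=4):
  1. access E: MISS. Cache: [E]
  2. access I: MISS. Cache: [E I]
  3. access E: HIT. Next use of E: step 6. Cache: [E I]
  4. access P: MISS. Cache: [E I P]
  5. access P: HIT. Next use of P: step 26. Cache: [E I P]
  6. access E: HIT. Next use of E: step 7. Cache: [E I P]
  7. access E: HIT. Next use of E: step 8. Cache: [E I P]
  8. access E: HIT. Next use of E: step 9. Cache: [E I P]
  9. access E: HIT. Next use of E: step 16. Cache: [E I P]
  10. access U: MISS. Cache: [E I P U]
  11. access Q: MISS, evict P (next use: step 26). Cache: [E I U Q]
  12. access Q: HIT. Next use of Q: step 19. Cache: [E I U Q]
  13. access U: HIT. Next use of U: step 18. Cache: [E I U Q]
  14. access L: MISS, evict Q (next use: step 19). Cache: [E I U L]
  15. access Z: MISS, evict L (next use: never). Cache: [E I U Z]
  16. access E: HIT. Next use of E: step 25. Cache: [E I U Z]
  17. access I: HIT. Next use of I: never. Cache: [E I U Z]
  18. access U: HIT. Next use of U: step 21. Cache: [E I U Z]
  19. access Q: MISS, evict I (next use: never). Cache: [E U Z Q]
  20. access N: MISS, evict Z (next use: never). Cache: [E U Q N]
  21. access U: HIT. Next use of U: never. Cache: [E U Q N]
  22. access N: HIT. Next use of N: step 23. Cache: [E U Q N]
  23. access N: HIT. Next use of N: step 24. Cache: [E U Q N]
  24. access N: HIT. Next use of N: step 27. Cache: [E U Q N]
  25. access E: HIT. Next use of E: never. Cache: [E U Q N]
  26. access P: MISS, evict E (next use: never). Cache: [U Q N P]
  27. access N: HIT. Next use of N: step 28. Cache: [U Q N P]
  28. access N: HIT. Next use of N: step 29. Cache: [U Q N P]
  29. access N: HIT. Next use of N: step 30. Cache: [U Q N P]
  30. access N: HIT. Next use of N: step 32. Cache: [U Q N P]
  31. access P: HIT. Next use of P: never. Cache: [U Q N P]
  32. access N: HIT. Next use of N: step 33. Cache: [U Q N P]
  33. access N: HIT. Next use of N: never. Cache: [U Q N P]
Total: 23 hits, 10 misses, 6 evictions

Answer: 6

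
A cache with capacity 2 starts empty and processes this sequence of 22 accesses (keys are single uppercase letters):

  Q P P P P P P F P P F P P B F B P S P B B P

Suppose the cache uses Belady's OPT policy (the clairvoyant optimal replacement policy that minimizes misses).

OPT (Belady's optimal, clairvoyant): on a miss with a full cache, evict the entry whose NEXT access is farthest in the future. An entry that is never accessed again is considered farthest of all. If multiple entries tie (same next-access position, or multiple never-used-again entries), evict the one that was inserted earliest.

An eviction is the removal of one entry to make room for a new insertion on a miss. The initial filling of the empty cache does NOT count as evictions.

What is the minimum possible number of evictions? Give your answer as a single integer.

OPT (Belady) simulation (capacity=2):
  1. access Q: MISS. Cache: [Q]
  2. access P: MISS. Cache: [Q P]
  3. access P: HIT. Next use of P: step 4. Cache: [Q P]
  4. access P: HIT. Next use of P: step 5. Cache: [Q P]
  5. access P: HIT. Next use of P: step 6. Cache: [Q P]
  6. access P: HIT. Next use of P: step 7. Cache: [Q P]
  7. access P: HIT. Next use of P: step 9. Cache: [Q P]
  8. access F: MISS, evict Q (next use: never). Cache: [P F]
  9. access P: HIT. Next use of P: step 10. Cache: [P F]
  10. access P: HIT. Next use of P: step 12. Cache: [P F]
  11. access F: HIT. Next use of F: step 15. Cache: [P F]
  12. access P: HIT. Next use of P: step 13. Cache: [P F]
  13. access P: HIT. Next use of P: step 17. Cache: [P F]
  14. access B: MISS, evict P (next use: step 17). Cache: [F B]
  15. access F: HIT. Next use of F: never. Cache: [F B]
  16. access B: HIT. Next use of B: step 20. Cache: [F B]
  17. access P: MISS, evict F (next use: never). Cache: [B P]
  18. access S: MISS, evict B (next use: step 20). Cache: [P S]
  19. access P: HIT. Next use of P: step 22. Cache: [P S]
  20. access B: MISS, evict S (next use: never). Cache: [P B]
  21. access B: HIT. Next use of B: never. Cache: [P B]
  22. access P: HIT. Next use of P: never. Cache: [P B]
Total: 15 hits, 7 misses, 5 evictions

Answer: 5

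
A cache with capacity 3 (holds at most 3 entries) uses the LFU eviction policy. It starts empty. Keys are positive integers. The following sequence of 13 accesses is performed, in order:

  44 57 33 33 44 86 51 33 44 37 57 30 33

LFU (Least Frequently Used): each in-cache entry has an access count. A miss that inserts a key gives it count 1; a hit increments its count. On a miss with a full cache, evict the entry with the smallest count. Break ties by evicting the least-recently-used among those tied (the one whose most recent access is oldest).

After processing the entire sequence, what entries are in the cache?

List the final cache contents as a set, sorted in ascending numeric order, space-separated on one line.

LFU simulation (capacity=3):
  1. access 44: MISS. Cache: [44(c=1)]
  2. access 57: MISS. Cache: [44(c=1) 57(c=1)]
  3. access 33: MISS. Cache: [44(c=1) 57(c=1) 33(c=1)]
  4. access 33: HIT, count now 2. Cache: [44(c=1) 57(c=1) 33(c=2)]
  5. access 44: HIT, count now 2. Cache: [57(c=1) 33(c=2) 44(c=2)]
  6. access 86: MISS, evict 57(c=1). Cache: [86(c=1) 33(c=2) 44(c=2)]
  7. access 51: MISS, evict 86(c=1). Cache: [51(c=1) 33(c=2) 44(c=2)]
  8. access 33: HIT, count now 3. Cache: [51(c=1) 44(c=2) 33(c=3)]
  9. access 44: HIT, count now 3. Cache: [51(c=1) 33(c=3) 44(c=3)]
  10. access 37: MISS, evict 51(c=1). Cache: [37(c=1) 33(c=3) 44(c=3)]
  11. access 57: MISS, evict 37(c=1). Cache: [57(c=1) 33(c=3) 44(c=3)]
  12. access 30: MISS, evict 57(c=1). Cache: [30(c=1) 33(c=3) 44(c=3)]
  13. access 33: HIT, count now 4. Cache: [30(c=1) 44(c=3) 33(c=4)]
Total: 5 hits, 8 misses, 5 evictions

Answer: 30 33 44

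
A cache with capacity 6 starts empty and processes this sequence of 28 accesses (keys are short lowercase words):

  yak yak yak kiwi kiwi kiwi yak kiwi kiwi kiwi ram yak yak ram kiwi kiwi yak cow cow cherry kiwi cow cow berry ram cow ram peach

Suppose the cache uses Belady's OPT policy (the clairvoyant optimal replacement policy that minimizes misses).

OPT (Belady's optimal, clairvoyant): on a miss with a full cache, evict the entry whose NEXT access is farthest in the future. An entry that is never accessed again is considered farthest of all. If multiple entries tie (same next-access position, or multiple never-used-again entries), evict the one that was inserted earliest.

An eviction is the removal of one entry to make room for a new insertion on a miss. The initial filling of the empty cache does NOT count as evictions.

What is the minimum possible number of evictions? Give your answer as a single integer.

OPT (Belady) simulation (capacity=6):
  1. access yak: MISS. Cache: [yak]
  2. access yak: HIT. Next use of yak: step 3. Cache: [yak]
  3. access yak: HIT. Next use of yak: step 7. Cache: [yak]
  4. access kiwi: MISS. Cache: [yak kiwi]
  5. access kiwi: HIT. Next use of kiwi: step 6. Cache: [yak kiwi]
  6. access kiwi: HIT. Next use of kiwi: step 8. Cache: [yak kiwi]
  7. access yak: HIT. Next use of yak: step 12. Cache: [yak kiwi]
  8. access kiwi: HIT. Next use of kiwi: step 9. Cache: [yak kiwi]
  9. access kiwi: HIT. Next use of kiwi: step 10. Cache: [yak kiwi]
  10. access kiwi: HIT. Next use of kiwi: step 15. Cache: [yak kiwi]
  11. access ram: MISS. Cache: [yak kiwi ram]
  12. access yak: HIT. Next use of yak: step 13. Cache: [yak kiwi ram]
  13. access yak: HIT. Next use of yak: step 17. Cache: [yak kiwi ram]
  14. access ram: HIT. Next use of ram: step 25. Cache: [yak kiwi ram]
  15. access kiwi: HIT. Next use of kiwi: step 16. Cache: [yak kiwi ram]
  16. access kiwi: HIT. Next use of kiwi: step 21. Cache: [yak kiwi ram]
  17. access yak: HIT. Next use of yak: never. Cache: [yak kiwi ram]
  18. access cow: MISS. Cache: [yak kiwi ram cow]
  19. access cow: HIT. Next use of cow: step 22. Cache: [yak kiwi ram cow]
  20. access cherry: MISS. Cache: [yak kiwi ram cow cherry]
  21. access kiwi: HIT. Next use of kiwi: never. Cache: [yak kiwi ram cow cherry]
  22. access cow: HIT. Next use of cow: step 23. Cache: [yak kiwi ram cow cherry]
  23. access cow: HIT. Next use of cow: step 26. Cache: [yak kiwi ram cow cherry]
  24. access berry: MISS. Cache: [yak kiwi ram cow cherry berry]
  25. access ram: HIT. Next use of ram: step 27. Cache: [yak kiwi ram cow cherry berry]
  26. access cow: HIT. Next use of cow: never. Cache: [yak kiwi ram cow cherry berry]
  27. access ram: HIT. Next use of ram: never. Cache: [yak kiwi ram cow cherry berry]
  28. access peach: MISS, evict yak (next use: never). Cache: [kiwi ram cow cherry berry peach]
Total: 21 hits, 7 misses, 1 evictions

Answer: 1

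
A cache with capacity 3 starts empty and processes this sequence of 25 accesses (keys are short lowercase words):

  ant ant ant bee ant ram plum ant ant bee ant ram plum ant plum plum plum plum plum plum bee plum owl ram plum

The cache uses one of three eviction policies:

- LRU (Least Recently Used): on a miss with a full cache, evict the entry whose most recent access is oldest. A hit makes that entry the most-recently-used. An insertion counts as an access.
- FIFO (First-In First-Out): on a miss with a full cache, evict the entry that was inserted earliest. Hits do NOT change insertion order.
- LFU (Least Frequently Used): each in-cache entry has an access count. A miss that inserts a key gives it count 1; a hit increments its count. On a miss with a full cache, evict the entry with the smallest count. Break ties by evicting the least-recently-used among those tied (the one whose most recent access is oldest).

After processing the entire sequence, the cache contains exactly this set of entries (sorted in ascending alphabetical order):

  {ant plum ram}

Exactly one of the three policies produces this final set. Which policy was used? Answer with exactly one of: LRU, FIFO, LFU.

Simulating under each policy and comparing final sets:
  LRU: final set = {owl plum ram} -> differs
  FIFO: final set = {owl plum ram} -> differs
  LFU: final set = {ant plum ram} -> MATCHES target
Only LFU produces the target set.

Answer: LFU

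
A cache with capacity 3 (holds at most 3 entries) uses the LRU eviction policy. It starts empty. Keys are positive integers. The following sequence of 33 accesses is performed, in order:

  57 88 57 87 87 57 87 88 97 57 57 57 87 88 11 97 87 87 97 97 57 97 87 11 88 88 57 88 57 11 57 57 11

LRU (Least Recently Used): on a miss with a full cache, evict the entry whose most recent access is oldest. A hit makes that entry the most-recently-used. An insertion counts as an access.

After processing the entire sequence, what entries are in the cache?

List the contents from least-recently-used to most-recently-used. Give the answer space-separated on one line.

Answer: 88 57 11

Derivation:
LRU simulation (capacity=3):
  1. access 57: MISS. Cache (LRU->MRU): [57]
  2. access 88: MISS. Cache (LRU->MRU): [57 88]
  3. access 57: HIT. Cache (LRU->MRU): [88 57]
  4. access 87: MISS. Cache (LRU->MRU): [88 57 87]
  5. access 87: HIT. Cache (LRU->MRU): [88 57 87]
  6. access 57: HIT. Cache (LRU->MRU): [88 87 57]
  7. access 87: HIT. Cache (LRU->MRU): [88 57 87]
  8. access 88: HIT. Cache (LRU->MRU): [57 87 88]
  9. access 97: MISS, evict 57. Cache (LRU->MRU): [87 88 97]
  10. access 57: MISS, evict 87. Cache (LRU->MRU): [88 97 57]
  11. access 57: HIT. Cache (LRU->MRU): [88 97 57]
  12. access 57: HIT. Cache (LRU->MRU): [88 97 57]
  13. access 87: MISS, evict 88. Cache (LRU->MRU): [97 57 87]
  14. access 88: MISS, evict 97. Cache (LRU->MRU): [57 87 88]
  15. access 11: MISS, evict 57. Cache (LRU->MRU): [87 88 11]
  16. access 97: MISS, evict 87. Cache (LRU->MRU): [88 11 97]
  17. access 87: MISS, evict 88. Cache (LRU->MRU): [11 97 87]
  18. access 87: HIT. Cache (LRU->MRU): [11 97 87]
  19. access 97: HIT. Cache (LRU->MRU): [11 87 97]
  20. access 97: HIT. Cache (LRU->MRU): [11 87 97]
  21. access 57: MISS, evict 11. Cache (LRU->MRU): [87 97 57]
  22. access 97: HIT. Cache (LRU->MRU): [87 57 97]
  23. access 87: HIT. Cache (LRU->MRU): [57 97 87]
  24. access 11: MISS, evict 57. Cache (LRU->MRU): [97 87 11]
  25. access 88: MISS, evict 97. Cache (LRU->MRU): [87 11 88]
  26. access 88: HIT. Cache (LRU->MRU): [87 11 88]
  27. access 57: MISS, evict 87. Cache (LRU->MRU): [11 88 57]
  28. access 88: HIT. Cache (LRU->MRU): [11 57 88]
  29. access 57: HIT. Cache (LRU->MRU): [11 88 57]
  30. access 11: HIT. Cache (LRU->MRU): [88 57 11]
  31. access 57: HIT. Cache (LRU->MRU): [88 11 57]
  32. access 57: HIT. Cache (LRU->MRU): [88 11 57]
  33. access 11: HIT. Cache (LRU->MRU): [88 57 11]
Total: 19 hits, 14 misses, 11 evictions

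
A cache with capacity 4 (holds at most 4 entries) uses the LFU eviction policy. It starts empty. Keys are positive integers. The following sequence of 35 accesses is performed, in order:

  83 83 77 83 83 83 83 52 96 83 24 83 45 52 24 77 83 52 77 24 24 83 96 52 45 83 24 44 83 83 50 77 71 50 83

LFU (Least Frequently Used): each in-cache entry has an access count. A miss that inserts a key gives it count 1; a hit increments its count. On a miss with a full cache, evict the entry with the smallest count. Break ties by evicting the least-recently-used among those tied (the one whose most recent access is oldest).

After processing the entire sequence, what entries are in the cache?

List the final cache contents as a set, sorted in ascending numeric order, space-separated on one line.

Answer: 24 50 77 83

Derivation:
LFU simulation (capacity=4):
  1. access 83: MISS. Cache: [83(c=1)]
  2. access 83: HIT, count now 2. Cache: [83(c=2)]
  3. access 77: MISS. Cache: [77(c=1) 83(c=2)]
  4. access 83: HIT, count now 3. Cache: [77(c=1) 83(c=3)]
  5. access 83: HIT, count now 4. Cache: [77(c=1) 83(c=4)]
  6. access 83: HIT, count now 5. Cache: [77(c=1) 83(c=5)]
  7. access 83: HIT, count now 6. Cache: [77(c=1) 83(c=6)]
  8. access 52: MISS. Cache: [77(c=1) 52(c=1) 83(c=6)]
  9. access 96: MISS. Cache: [77(c=1) 52(c=1) 96(c=1) 83(c=6)]
  10. access 83: HIT, count now 7. Cache: [77(c=1) 52(c=1) 96(c=1) 83(c=7)]
  11. access 24: MISS, evict 77(c=1). Cache: [52(c=1) 96(c=1) 24(c=1) 83(c=7)]
  12. access 83: HIT, count now 8. Cache: [52(c=1) 96(c=1) 24(c=1) 83(c=8)]
  13. access 45: MISS, evict 52(c=1). Cache: [96(c=1) 24(c=1) 45(c=1) 83(c=8)]
  14. access 52: MISS, evict 96(c=1). Cache: [24(c=1) 45(c=1) 52(c=1) 83(c=8)]
  15. access 24: HIT, count now 2. Cache: [45(c=1) 52(c=1) 24(c=2) 83(c=8)]
  16. access 77: MISS, evict 45(c=1). Cache: [52(c=1) 77(c=1) 24(c=2) 83(c=8)]
  17. access 83: HIT, count now 9. Cache: [52(c=1) 77(c=1) 24(c=2) 83(c=9)]
  18. access 52: HIT, count now 2. Cache: [77(c=1) 24(c=2) 52(c=2) 83(c=9)]
  19. access 77: HIT, count now 2. Cache: [24(c=2) 52(c=2) 77(c=2) 83(c=9)]
  20. access 24: HIT, count now 3. Cache: [52(c=2) 77(c=2) 24(c=3) 83(c=9)]
  21. access 24: HIT, count now 4. Cache: [52(c=2) 77(c=2) 24(c=4) 83(c=9)]
  22. access 83: HIT, count now 10. Cache: [52(c=2) 77(c=2) 24(c=4) 83(c=10)]
  23. access 96: MISS, evict 52(c=2). Cache: [96(c=1) 77(c=2) 24(c=4) 83(c=10)]
  24. access 52: MISS, evict 96(c=1). Cache: [52(c=1) 77(c=2) 24(c=4) 83(c=10)]
  25. access 45: MISS, evict 52(c=1). Cache: [45(c=1) 77(c=2) 24(c=4) 83(c=10)]
  26. access 83: HIT, count now 11. Cache: [45(c=1) 77(c=2) 24(c=4) 83(c=11)]
  27. access 24: HIT, count now 5. Cache: [45(c=1) 77(c=2) 24(c=5) 83(c=11)]
  28. access 44: MISS, evict 45(c=1). Cache: [44(c=1) 77(c=2) 24(c=5) 83(c=11)]
  29. access 83: HIT, count now 12. Cache: [44(c=1) 77(c=2) 24(c=5) 83(c=12)]
  30. access 83: HIT, count now 13. Cache: [44(c=1) 77(c=2) 24(c=5) 83(c=13)]
  31. access 50: MISS, evict 44(c=1). Cache: [50(c=1) 77(c=2) 24(c=5) 83(c=13)]
  32. access 77: HIT, count now 3. Cache: [50(c=1) 77(c=3) 24(c=5) 83(c=13)]
  33. access 71: MISS, evict 50(c=1). Cache: [71(c=1) 77(c=3) 24(c=5) 83(c=13)]
  34. access 50: MISS, evict 71(c=1). Cache: [50(c=1) 77(c=3) 24(c=5) 83(c=13)]
  35. access 83: HIT, count now 14. Cache: [50(c=1) 77(c=3) 24(c=5) 83(c=14)]
Total: 20 hits, 15 misses, 11 evictions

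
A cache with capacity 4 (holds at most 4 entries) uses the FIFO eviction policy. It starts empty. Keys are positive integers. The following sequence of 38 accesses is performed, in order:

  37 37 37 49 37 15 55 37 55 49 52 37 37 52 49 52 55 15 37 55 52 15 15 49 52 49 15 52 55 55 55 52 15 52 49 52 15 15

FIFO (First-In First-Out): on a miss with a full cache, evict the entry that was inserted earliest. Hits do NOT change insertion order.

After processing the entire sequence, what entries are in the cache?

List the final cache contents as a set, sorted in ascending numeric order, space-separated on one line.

Answer: 15 49 52 55

Derivation:
FIFO simulation (capacity=4):
  1. access 37: MISS. Cache (old->new): [37]
  2. access 37: HIT. Cache (old->new): [37]
  3. access 37: HIT. Cache (old->new): [37]
  4. access 49: MISS. Cache (old->new): [37 49]
  5. access 37: HIT. Cache (old->new): [37 49]
  6. access 15: MISS. Cache (old->new): [37 49 15]
  7. access 55: MISS. Cache (old->new): [37 49 15 55]
  8. access 37: HIT. Cache (old->new): [37 49 15 55]
  9. access 55: HIT. Cache (old->new): [37 49 15 55]
  10. access 49: HIT. Cache (old->new): [37 49 15 55]
  11. access 52: MISS, evict 37. Cache (old->new): [49 15 55 52]
  12. access 37: MISS, evict 49. Cache (old->new): [15 55 52 37]
  13. access 37: HIT. Cache (old->new): [15 55 52 37]
  14. access 52: HIT. Cache (old->new): [15 55 52 37]
  15. access 49: MISS, evict 15. Cache (old->new): [55 52 37 49]
  16. access 52: HIT. Cache (old->new): [55 52 37 49]
  17. access 55: HIT. Cache (old->new): [55 52 37 49]
  18. access 15: MISS, evict 55. Cache (old->new): [52 37 49 15]
  19. access 37: HIT. Cache (old->new): [52 37 49 15]
  20. access 55: MISS, evict 52. Cache (old->new): [37 49 15 55]
  21. access 52: MISS, evict 37. Cache (old->new): [49 15 55 52]
  22. access 15: HIT. Cache (old->new): [49 15 55 52]
  23. access 15: HIT. Cache (old->new): [49 15 55 52]
  24. access 49: HIT. Cache (old->new): [49 15 55 52]
  25. access 52: HIT. Cache (old->new): [49 15 55 52]
  26. access 49: HIT. Cache (old->new): [49 15 55 52]
  27. access 15: HIT. Cache (old->new): [49 15 55 52]
  28. access 52: HIT. Cache (old->new): [49 15 55 52]
  29. access 55: HIT. Cache (old->new): [49 15 55 52]
  30. access 55: HIT. Cache (old->new): [49 15 55 52]
  31. access 55: HIT. Cache (old->new): [49 15 55 52]
  32. access 52: HIT. Cache (old->new): [49 15 55 52]
  33. access 15: HIT. Cache (old->new): [49 15 55 52]
  34. access 52: HIT. Cache (old->new): [49 15 55 52]
  35. access 49: HIT. Cache (old->new): [49 15 55 52]
  36. access 52: HIT. Cache (old->new): [49 15 55 52]
  37. access 15: HIT. Cache (old->new): [49 15 55 52]
  38. access 15: HIT. Cache (old->new): [49 15 55 52]
Total: 28 hits, 10 misses, 6 evictions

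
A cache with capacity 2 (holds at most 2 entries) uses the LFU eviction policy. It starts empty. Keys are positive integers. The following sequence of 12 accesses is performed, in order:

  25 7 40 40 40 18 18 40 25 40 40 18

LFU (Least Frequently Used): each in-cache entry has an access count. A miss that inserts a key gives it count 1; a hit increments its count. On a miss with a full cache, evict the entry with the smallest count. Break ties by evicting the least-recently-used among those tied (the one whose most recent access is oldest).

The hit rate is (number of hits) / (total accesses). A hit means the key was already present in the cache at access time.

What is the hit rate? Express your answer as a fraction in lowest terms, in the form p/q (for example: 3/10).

LFU simulation (capacity=2):
  1. access 25: MISS. Cache: [25(c=1)]
  2. access 7: MISS. Cache: [25(c=1) 7(c=1)]
  3. access 40: MISS, evict 25(c=1). Cache: [7(c=1) 40(c=1)]
  4. access 40: HIT, count now 2. Cache: [7(c=1) 40(c=2)]
  5. access 40: HIT, count now 3. Cache: [7(c=1) 40(c=3)]
  6. access 18: MISS, evict 7(c=1). Cache: [18(c=1) 40(c=3)]
  7. access 18: HIT, count now 2. Cache: [18(c=2) 40(c=3)]
  8. access 40: HIT, count now 4. Cache: [18(c=2) 40(c=4)]
  9. access 25: MISS, evict 18(c=2). Cache: [25(c=1) 40(c=4)]
  10. access 40: HIT, count now 5. Cache: [25(c=1) 40(c=5)]
  11. access 40: HIT, count now 6. Cache: [25(c=1) 40(c=6)]
  12. access 18: MISS, evict 25(c=1). Cache: [18(c=1) 40(c=6)]
Total: 6 hits, 6 misses, 4 evictions

Hit rate = 6/12 = 1/2

Answer: 1/2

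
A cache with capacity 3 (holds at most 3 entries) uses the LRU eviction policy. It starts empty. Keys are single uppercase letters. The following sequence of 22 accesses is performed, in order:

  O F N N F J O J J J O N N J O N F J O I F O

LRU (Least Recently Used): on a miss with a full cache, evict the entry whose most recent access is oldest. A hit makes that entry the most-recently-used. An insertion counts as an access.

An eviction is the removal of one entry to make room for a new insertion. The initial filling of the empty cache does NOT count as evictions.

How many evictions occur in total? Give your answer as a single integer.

LRU simulation (capacity=3):
  1. access O: MISS. Cache (LRU->MRU): [O]
  2. access F: MISS. Cache (LRU->MRU): [O F]
  3. access N: MISS. Cache (LRU->MRU): [O F N]
  4. access N: HIT. Cache (LRU->MRU): [O F N]
  5. access F: HIT. Cache (LRU->MRU): [O N F]
  6. access J: MISS, evict O. Cache (LRU->MRU): [N F J]
  7. access O: MISS, evict N. Cache (LRU->MRU): [F J O]
  8. access J: HIT. Cache (LRU->MRU): [F O J]
  9. access J: HIT. Cache (LRU->MRU): [F O J]
  10. access J: HIT. Cache (LRU->MRU): [F O J]
  11. access O: HIT. Cache (LRU->MRU): [F J O]
  12. access N: MISS, evict F. Cache (LRU->MRU): [J O N]
  13. access N: HIT. Cache (LRU->MRU): [J O N]
  14. access J: HIT. Cache (LRU->MRU): [O N J]
  15. access O: HIT. Cache (LRU->MRU): [N J O]
  16. access N: HIT. Cache (LRU->MRU): [J O N]
  17. access F: MISS, evict J. Cache (LRU->MRU): [O N F]
  18. access J: MISS, evict O. Cache (LRU->MRU): [N F J]
  19. access O: MISS, evict N. Cache (LRU->MRU): [F J O]
  20. access I: MISS, evict F. Cache (LRU->MRU): [J O I]
  21. access F: MISS, evict J. Cache (LRU->MRU): [O I F]
  22. access O: HIT. Cache (LRU->MRU): [I F O]
Total: 11 hits, 11 misses, 8 evictions

Answer: 8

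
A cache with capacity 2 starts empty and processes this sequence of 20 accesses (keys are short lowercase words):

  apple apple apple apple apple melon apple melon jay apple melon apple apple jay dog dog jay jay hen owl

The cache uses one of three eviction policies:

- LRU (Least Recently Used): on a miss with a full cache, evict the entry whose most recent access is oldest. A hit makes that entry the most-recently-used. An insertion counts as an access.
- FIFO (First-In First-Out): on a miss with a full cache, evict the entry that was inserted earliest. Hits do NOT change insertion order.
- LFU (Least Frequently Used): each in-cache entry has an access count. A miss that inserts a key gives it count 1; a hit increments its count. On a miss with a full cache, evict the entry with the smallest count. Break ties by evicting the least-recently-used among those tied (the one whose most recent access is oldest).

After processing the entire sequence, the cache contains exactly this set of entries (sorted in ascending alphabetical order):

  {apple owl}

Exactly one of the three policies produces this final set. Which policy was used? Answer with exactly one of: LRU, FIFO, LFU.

Answer: LFU

Derivation:
Simulating under each policy and comparing final sets:
  LRU: final set = {hen owl} -> differs
  FIFO: final set = {hen owl} -> differs
  LFU: final set = {apple owl} -> MATCHES target
Only LFU produces the target set.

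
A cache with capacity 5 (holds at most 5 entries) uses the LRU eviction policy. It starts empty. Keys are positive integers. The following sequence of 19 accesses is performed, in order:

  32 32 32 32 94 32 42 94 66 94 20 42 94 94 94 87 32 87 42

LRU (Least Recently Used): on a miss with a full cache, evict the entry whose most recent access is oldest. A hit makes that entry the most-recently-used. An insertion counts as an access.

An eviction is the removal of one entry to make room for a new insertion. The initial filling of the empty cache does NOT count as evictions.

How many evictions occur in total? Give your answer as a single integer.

LRU simulation (capacity=5):
  1. access 32: MISS. Cache (LRU->MRU): [32]
  2. access 32: HIT. Cache (LRU->MRU): [32]
  3. access 32: HIT. Cache (LRU->MRU): [32]
  4. access 32: HIT. Cache (LRU->MRU): [32]
  5. access 94: MISS. Cache (LRU->MRU): [32 94]
  6. access 32: HIT. Cache (LRU->MRU): [94 32]
  7. access 42: MISS. Cache (LRU->MRU): [94 32 42]
  8. access 94: HIT. Cache (LRU->MRU): [32 42 94]
  9. access 66: MISS. Cache (LRU->MRU): [32 42 94 66]
  10. access 94: HIT. Cache (LRU->MRU): [32 42 66 94]
  11. access 20: MISS. Cache (LRU->MRU): [32 42 66 94 20]
  12. access 42: HIT. Cache (LRU->MRU): [32 66 94 20 42]
  13. access 94: HIT. Cache (LRU->MRU): [32 66 20 42 94]
  14. access 94: HIT. Cache (LRU->MRU): [32 66 20 42 94]
  15. access 94: HIT. Cache (LRU->MRU): [32 66 20 42 94]
  16. access 87: MISS, evict 32. Cache (LRU->MRU): [66 20 42 94 87]
  17. access 32: MISS, evict 66. Cache (LRU->MRU): [20 42 94 87 32]
  18. access 87: HIT. Cache (LRU->MRU): [20 42 94 32 87]
  19. access 42: HIT. Cache (LRU->MRU): [20 94 32 87 42]
Total: 12 hits, 7 misses, 2 evictions

Answer: 2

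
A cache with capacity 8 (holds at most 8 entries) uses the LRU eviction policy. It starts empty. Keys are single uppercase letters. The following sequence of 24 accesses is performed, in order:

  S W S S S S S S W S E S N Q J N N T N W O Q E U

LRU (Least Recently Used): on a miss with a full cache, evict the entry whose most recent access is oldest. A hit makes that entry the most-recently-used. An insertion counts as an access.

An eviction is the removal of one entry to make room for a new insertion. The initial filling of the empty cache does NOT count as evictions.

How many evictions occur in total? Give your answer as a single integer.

Answer: 1

Derivation:
LRU simulation (capacity=8):
  1. access S: MISS. Cache (LRU->MRU): [S]
  2. access W: MISS. Cache (LRU->MRU): [S W]
  3. access S: HIT. Cache (LRU->MRU): [W S]
  4. access S: HIT. Cache (LRU->MRU): [W S]
  5. access S: HIT. Cache (LRU->MRU): [W S]
  6. access S: HIT. Cache (LRU->MRU): [W S]
  7. access S: HIT. Cache (LRU->MRU): [W S]
  8. access S: HIT. Cache (LRU->MRU): [W S]
  9. access W: HIT. Cache (LRU->MRU): [S W]
  10. access S: HIT. Cache (LRU->MRU): [W S]
  11. access E: MISS. Cache (LRU->MRU): [W S E]
  12. access S: HIT. Cache (LRU->MRU): [W E S]
  13. access N: MISS. Cache (LRU->MRU): [W E S N]
  14. access Q: MISS. Cache (LRU->MRU): [W E S N Q]
  15. access J: MISS. Cache (LRU->MRU): [W E S N Q J]
  16. access N: HIT. Cache (LRU->MRU): [W E S Q J N]
  17. access N: HIT. Cache (LRU->MRU): [W E S Q J N]
  18. access T: MISS. Cache (LRU->MRU): [W E S Q J N T]
  19. access N: HIT. Cache (LRU->MRU): [W E S Q J T N]
  20. access W: HIT. Cache (LRU->MRU): [E S Q J T N W]
  21. access O: MISS. Cache (LRU->MRU): [E S Q J T N W O]
  22. access Q: HIT. Cache (LRU->MRU): [E S J T N W O Q]
  23. access E: HIT. Cache (LRU->MRU): [S J T N W O Q E]
  24. access U: MISS, evict S. Cache (LRU->MRU): [J T N W O Q E U]
Total: 15 hits, 9 misses, 1 evictions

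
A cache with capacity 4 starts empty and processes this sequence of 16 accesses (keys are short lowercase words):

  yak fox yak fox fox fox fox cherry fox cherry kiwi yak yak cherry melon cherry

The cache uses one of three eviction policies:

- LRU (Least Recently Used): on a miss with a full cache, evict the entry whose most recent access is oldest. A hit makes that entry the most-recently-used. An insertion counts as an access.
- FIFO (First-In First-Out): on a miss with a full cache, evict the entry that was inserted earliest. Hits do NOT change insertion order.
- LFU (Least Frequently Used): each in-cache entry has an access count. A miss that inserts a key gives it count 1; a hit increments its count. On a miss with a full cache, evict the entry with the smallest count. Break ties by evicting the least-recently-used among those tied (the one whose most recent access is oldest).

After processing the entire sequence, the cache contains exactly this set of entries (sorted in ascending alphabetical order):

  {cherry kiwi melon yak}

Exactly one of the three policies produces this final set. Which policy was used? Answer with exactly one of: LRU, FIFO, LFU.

Simulating under each policy and comparing final sets:
  LRU: final set = {cherry kiwi melon yak} -> MATCHES target
  FIFO: final set = {cherry fox kiwi melon} -> differs
  LFU: final set = {cherry fox melon yak} -> differs
Only LRU produces the target set.

Answer: LRU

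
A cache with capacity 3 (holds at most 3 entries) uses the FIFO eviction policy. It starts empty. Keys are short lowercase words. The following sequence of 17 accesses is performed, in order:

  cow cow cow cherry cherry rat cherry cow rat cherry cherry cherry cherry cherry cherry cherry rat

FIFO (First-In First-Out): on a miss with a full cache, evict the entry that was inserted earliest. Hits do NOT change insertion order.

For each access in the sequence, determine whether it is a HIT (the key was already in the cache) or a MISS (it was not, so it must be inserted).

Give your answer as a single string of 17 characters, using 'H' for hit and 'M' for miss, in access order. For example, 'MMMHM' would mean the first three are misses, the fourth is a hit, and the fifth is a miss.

FIFO simulation (capacity=3):
  1. access cow: MISS. Cache (old->new): [cow]
  2. access cow: HIT. Cache (old->new): [cow]
  3. access cow: HIT. Cache (old->new): [cow]
  4. access cherry: MISS. Cache (old->new): [cow cherry]
  5. access cherry: HIT. Cache (old->new): [cow cherry]
  6. access rat: MISS. Cache (old->new): [cow cherry rat]
  7. access cherry: HIT. Cache (old->new): [cow cherry rat]
  8. access cow: HIT. Cache (old->new): [cow cherry rat]
  9. access rat: HIT. Cache (old->new): [cow cherry rat]
  10. access cherry: HIT. Cache (old->new): [cow cherry rat]
  11. access cherry: HIT. Cache (old->new): [cow cherry rat]
  12. access cherry: HIT. Cache (old->new): [cow cherry rat]
  13. access cherry: HIT. Cache (old->new): [cow cherry rat]
  14. access cherry: HIT. Cache (old->new): [cow cherry rat]
  15. access cherry: HIT. Cache (old->new): [cow cherry rat]
  16. access cherry: HIT. Cache (old->new): [cow cherry rat]
  17. access rat: HIT. Cache (old->new): [cow cherry rat]
Total: 14 hits, 3 misses, 0 evictions

Answer: MHHMHMHHHHHHHHHHH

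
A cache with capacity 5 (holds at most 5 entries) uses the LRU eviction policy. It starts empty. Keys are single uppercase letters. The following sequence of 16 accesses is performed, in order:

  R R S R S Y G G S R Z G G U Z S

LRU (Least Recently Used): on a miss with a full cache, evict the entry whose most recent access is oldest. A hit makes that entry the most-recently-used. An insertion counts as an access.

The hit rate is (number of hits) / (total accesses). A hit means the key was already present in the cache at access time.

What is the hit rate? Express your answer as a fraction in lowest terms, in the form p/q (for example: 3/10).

Answer: 5/8

Derivation:
LRU simulation (capacity=5):
  1. access R: MISS. Cache (LRU->MRU): [R]
  2. access R: HIT. Cache (LRU->MRU): [R]
  3. access S: MISS. Cache (LRU->MRU): [R S]
  4. access R: HIT. Cache (LRU->MRU): [S R]
  5. access S: HIT. Cache (LRU->MRU): [R S]
  6. access Y: MISS. Cache (LRU->MRU): [R S Y]
  7. access G: MISS. Cache (LRU->MRU): [R S Y G]
  8. access G: HIT. Cache (LRU->MRU): [R S Y G]
  9. access S: HIT. Cache (LRU->MRU): [R Y G S]
  10. access R: HIT. Cache (LRU->MRU): [Y G S R]
  11. access Z: MISS. Cache (LRU->MRU): [Y G S R Z]
  12. access G: HIT. Cache (LRU->MRU): [Y S R Z G]
  13. access G: HIT. Cache (LRU->MRU): [Y S R Z G]
  14. access U: MISS, evict Y. Cache (LRU->MRU): [S R Z G U]
  15. access Z: HIT. Cache (LRU->MRU): [S R G U Z]
  16. access S: HIT. Cache (LRU->MRU): [R G U Z S]
Total: 10 hits, 6 misses, 1 evictions

Hit rate = 10/16 = 5/8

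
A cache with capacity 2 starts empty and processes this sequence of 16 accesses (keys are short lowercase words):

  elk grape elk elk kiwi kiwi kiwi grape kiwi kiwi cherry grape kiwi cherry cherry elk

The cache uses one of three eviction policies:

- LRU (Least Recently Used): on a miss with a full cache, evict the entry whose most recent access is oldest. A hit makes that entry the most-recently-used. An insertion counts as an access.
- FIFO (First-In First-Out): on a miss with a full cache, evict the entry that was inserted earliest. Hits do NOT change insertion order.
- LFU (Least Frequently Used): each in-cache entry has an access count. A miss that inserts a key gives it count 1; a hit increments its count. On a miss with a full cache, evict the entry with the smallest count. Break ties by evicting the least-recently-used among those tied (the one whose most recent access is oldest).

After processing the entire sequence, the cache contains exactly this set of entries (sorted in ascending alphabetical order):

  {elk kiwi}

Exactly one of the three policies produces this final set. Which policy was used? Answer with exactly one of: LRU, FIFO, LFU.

Answer: LFU

Derivation:
Simulating under each policy and comparing final sets:
  LRU: final set = {cherry elk} -> differs
  FIFO: final set = {cherry elk} -> differs
  LFU: final set = {elk kiwi} -> MATCHES target
Only LFU produces the target set.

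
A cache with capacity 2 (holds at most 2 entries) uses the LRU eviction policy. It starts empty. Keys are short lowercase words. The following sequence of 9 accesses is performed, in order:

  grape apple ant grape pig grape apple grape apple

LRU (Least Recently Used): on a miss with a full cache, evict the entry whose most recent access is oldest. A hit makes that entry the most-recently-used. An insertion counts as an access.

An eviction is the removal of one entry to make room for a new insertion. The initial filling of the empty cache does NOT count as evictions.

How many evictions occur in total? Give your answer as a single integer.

LRU simulation (capacity=2):
  1. access grape: MISS. Cache (LRU->MRU): [grape]
  2. access apple: MISS. Cache (LRU->MRU): [grape apple]
  3. access ant: MISS, evict grape. Cache (LRU->MRU): [apple ant]
  4. access grape: MISS, evict apple. Cache (LRU->MRU): [ant grape]
  5. access pig: MISS, evict ant. Cache (LRU->MRU): [grape pig]
  6. access grape: HIT. Cache (LRU->MRU): [pig grape]
  7. access apple: MISS, evict pig. Cache (LRU->MRU): [grape apple]
  8. access grape: HIT. Cache (LRU->MRU): [apple grape]
  9. access apple: HIT. Cache (LRU->MRU): [grape apple]
Total: 3 hits, 6 misses, 4 evictions

Answer: 4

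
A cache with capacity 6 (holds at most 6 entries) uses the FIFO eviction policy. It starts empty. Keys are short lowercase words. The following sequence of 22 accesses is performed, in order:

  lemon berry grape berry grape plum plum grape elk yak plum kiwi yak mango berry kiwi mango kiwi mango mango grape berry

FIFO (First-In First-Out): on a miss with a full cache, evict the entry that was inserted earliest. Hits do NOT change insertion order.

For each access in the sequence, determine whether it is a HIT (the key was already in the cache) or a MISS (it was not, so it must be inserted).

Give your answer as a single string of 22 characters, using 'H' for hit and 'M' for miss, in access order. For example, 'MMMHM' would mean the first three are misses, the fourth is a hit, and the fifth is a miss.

Answer: MMMHHMHHMMHMHMMHHHHHMH

Derivation:
FIFO simulation (capacity=6):
  1. access lemon: MISS. Cache (old->new): [lemon]
  2. access berry: MISS. Cache (old->new): [lemon berry]
  3. access grape: MISS. Cache (old->new): [lemon berry grape]
  4. access berry: HIT. Cache (old->new): [lemon berry grape]
  5. access grape: HIT. Cache (old->new): [lemon berry grape]
  6. access plum: MISS. Cache (old->new): [lemon berry grape plum]
  7. access plum: HIT. Cache (old->new): [lemon berry grape plum]
  8. access grape: HIT. Cache (old->new): [lemon berry grape plum]
  9. access elk: MISS. Cache (old->new): [lemon berry grape plum elk]
  10. access yak: MISS. Cache (old->new): [lemon berry grape plum elk yak]
  11. access plum: HIT. Cache (old->new): [lemon berry grape plum elk yak]
  12. access kiwi: MISS, evict lemon. Cache (old->new): [berry grape plum elk yak kiwi]
  13. access yak: HIT. Cache (old->new): [berry grape plum elk yak kiwi]
  14. access mango: MISS, evict berry. Cache (old->new): [grape plum elk yak kiwi mango]
  15. access berry: MISS, evict grape. Cache (old->new): [plum elk yak kiwi mango berry]
  16. access kiwi: HIT. Cache (old->new): [plum elk yak kiwi mango berry]
  17. access mango: HIT. Cache (old->new): [plum elk yak kiwi mango berry]
  18. access kiwi: HIT. Cache (old->new): [plum elk yak kiwi mango berry]
  19. access mango: HIT. Cache (old->new): [plum elk yak kiwi mango berry]
  20. access mango: HIT. Cache (old->new): [plum elk yak kiwi mango berry]
  21. access grape: MISS, evict plum. Cache (old->new): [elk yak kiwi mango berry grape]
  22. access berry: HIT. Cache (old->new): [elk yak kiwi mango berry grape]
Total: 12 hits, 10 misses, 4 evictions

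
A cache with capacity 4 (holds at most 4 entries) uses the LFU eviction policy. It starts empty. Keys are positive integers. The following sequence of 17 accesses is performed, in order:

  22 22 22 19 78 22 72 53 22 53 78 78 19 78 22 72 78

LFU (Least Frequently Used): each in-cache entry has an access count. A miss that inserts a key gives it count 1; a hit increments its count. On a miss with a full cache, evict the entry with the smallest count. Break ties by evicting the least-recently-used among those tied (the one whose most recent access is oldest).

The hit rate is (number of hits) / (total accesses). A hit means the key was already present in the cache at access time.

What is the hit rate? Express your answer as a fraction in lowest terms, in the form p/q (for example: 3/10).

LFU simulation (capacity=4):
  1. access 22: MISS. Cache: [22(c=1)]
  2. access 22: HIT, count now 2. Cache: [22(c=2)]
  3. access 22: HIT, count now 3. Cache: [22(c=3)]
  4. access 19: MISS. Cache: [19(c=1) 22(c=3)]
  5. access 78: MISS. Cache: [19(c=1) 78(c=1) 22(c=3)]
  6. access 22: HIT, count now 4. Cache: [19(c=1) 78(c=1) 22(c=4)]
  7. access 72: MISS. Cache: [19(c=1) 78(c=1) 72(c=1) 22(c=4)]
  8. access 53: MISS, evict 19(c=1). Cache: [78(c=1) 72(c=1) 53(c=1) 22(c=4)]
  9. access 22: HIT, count now 5. Cache: [78(c=1) 72(c=1) 53(c=1) 22(c=5)]
  10. access 53: HIT, count now 2. Cache: [78(c=1) 72(c=1) 53(c=2) 22(c=5)]
  11. access 78: HIT, count now 2. Cache: [72(c=1) 53(c=2) 78(c=2) 22(c=5)]
  12. access 78: HIT, count now 3. Cache: [72(c=1) 53(c=2) 78(c=3) 22(c=5)]
  13. access 19: MISS, evict 72(c=1). Cache: [19(c=1) 53(c=2) 78(c=3) 22(c=5)]
  14. access 78: HIT, count now 4. Cache: [19(c=1) 53(c=2) 78(c=4) 22(c=5)]
  15. access 22: HIT, count now 6. Cache: [19(c=1) 53(c=2) 78(c=4) 22(c=6)]
  16. access 72: MISS, evict 19(c=1). Cache: [72(c=1) 53(c=2) 78(c=4) 22(c=6)]
  17. access 78: HIT, count now 5. Cache: [72(c=1) 53(c=2) 78(c=5) 22(c=6)]
Total: 10 hits, 7 misses, 3 evictions

Hit rate = 10/17

Answer: 10/17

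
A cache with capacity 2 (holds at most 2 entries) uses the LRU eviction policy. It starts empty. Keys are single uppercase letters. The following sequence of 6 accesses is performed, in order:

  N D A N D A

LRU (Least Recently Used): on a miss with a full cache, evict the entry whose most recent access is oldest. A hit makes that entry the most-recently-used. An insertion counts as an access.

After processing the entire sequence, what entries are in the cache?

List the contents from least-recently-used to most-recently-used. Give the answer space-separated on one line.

LRU simulation (capacity=2):
  1. access N: MISS. Cache (LRU->MRU): [N]
  2. access D: MISS. Cache (LRU->MRU): [N D]
  3. access A: MISS, evict N. Cache (LRU->MRU): [D A]
  4. access N: MISS, evict D. Cache (LRU->MRU): [A N]
  5. access D: MISS, evict A. Cache (LRU->MRU): [N D]
  6. access A: MISS, evict N. Cache (LRU->MRU): [D A]
Total: 0 hits, 6 misses, 4 evictions

Answer: D A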